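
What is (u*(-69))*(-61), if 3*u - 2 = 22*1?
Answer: 33672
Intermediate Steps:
u = 8 (u = ⅔ + (22*1)/3 = ⅔ + (⅓)*22 = ⅔ + 22/3 = 8)
(u*(-69))*(-61) = (8*(-69))*(-61) = -552*(-61) = 33672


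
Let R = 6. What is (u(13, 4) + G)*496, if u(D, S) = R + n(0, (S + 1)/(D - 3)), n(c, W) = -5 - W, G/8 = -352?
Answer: -1396488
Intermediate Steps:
G = -2816 (G = 8*(-352) = -2816)
u(D, S) = 1 - (1 + S)/(-3 + D) (u(D, S) = 6 + (-5 - (S + 1)/(D - 3)) = 6 + (-5 - (1 + S)/(-3 + D)) = 1 - (1 + S)/(-3 + D))
(u(13, 4) + G)*496 = ((-4 + 13 - 1*4)/(-3 + 13) - 2816)*496 = ((-4 + 13 - 4)/10 - 2816)*496 = ((1/10)*5 - 2816)*496 = (1/2 - 2816)*496 = -5631/2*496 = -1396488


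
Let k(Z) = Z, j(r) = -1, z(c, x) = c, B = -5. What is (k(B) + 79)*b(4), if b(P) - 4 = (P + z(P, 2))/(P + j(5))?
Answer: 1480/3 ≈ 493.33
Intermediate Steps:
b(P) = 4 + 2*P/(-1 + P) (b(P) = 4 + (P + P)/(P - 1) = 4 + (2*P)/(-1 + P) = 4 + 2*P/(-1 + P))
(k(B) + 79)*b(4) = (-5 + 79)*(2*(-2 + 3*4)/(-1 + 4)) = 74*(2*(-2 + 12)/3) = 74*(2*(1/3)*10) = 74*(20/3) = 1480/3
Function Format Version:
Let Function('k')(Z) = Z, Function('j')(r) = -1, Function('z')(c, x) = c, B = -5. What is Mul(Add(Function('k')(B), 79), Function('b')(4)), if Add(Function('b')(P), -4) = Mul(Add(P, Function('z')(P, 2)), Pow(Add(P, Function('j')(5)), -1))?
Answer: Rational(1480, 3) ≈ 493.33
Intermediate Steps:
Function('b')(P) = Add(4, Mul(2, P, Pow(Add(-1, P), -1))) (Function('b')(P) = Add(4, Mul(Add(P, P), Pow(Add(P, -1), -1))) = Add(4, Mul(Mul(2, P), Pow(Add(-1, P), -1))) = Add(4, Mul(2, P, Pow(Add(-1, P), -1))))
Mul(Add(Function('k')(B), 79), Function('b')(4)) = Mul(Add(-5, 79), Mul(2, Pow(Add(-1, 4), -1), Add(-2, Mul(3, 4)))) = Mul(74, Mul(2, Pow(3, -1), Add(-2, 12))) = Mul(74, Mul(2, Rational(1, 3), 10)) = Mul(74, Rational(20, 3)) = Rational(1480, 3)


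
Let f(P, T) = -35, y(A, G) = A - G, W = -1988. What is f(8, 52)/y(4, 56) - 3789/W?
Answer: 16663/6461 ≈ 2.5790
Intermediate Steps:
f(8, 52)/y(4, 56) - 3789/W = -35/(4 - 1*56) - 3789/(-1988) = -35/(4 - 56) - 3789*(-1/1988) = -35/(-52) + 3789/1988 = -35*(-1/52) + 3789/1988 = 35/52 + 3789/1988 = 16663/6461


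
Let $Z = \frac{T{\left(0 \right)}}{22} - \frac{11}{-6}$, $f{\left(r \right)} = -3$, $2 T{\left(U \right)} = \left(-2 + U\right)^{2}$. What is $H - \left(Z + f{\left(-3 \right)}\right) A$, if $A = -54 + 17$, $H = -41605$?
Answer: $- \frac{2748557}{66} \approx -41645.0$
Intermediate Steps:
$T{\left(U \right)} = \frac{\left(-2 + U\right)^{2}}{2}$
$A = -37$
$Z = \frac{127}{66}$ ($Z = \frac{\frac{1}{2} \left(-2 + 0\right)^{2}}{22} - \frac{11}{-6} = \frac{\left(-2\right)^{2}}{2} \cdot \frac{1}{22} - - \frac{11}{6} = \frac{1}{2} \cdot 4 \cdot \frac{1}{22} + \frac{11}{6} = 2 \cdot \frac{1}{22} + \frac{11}{6} = \frac{1}{11} + \frac{11}{6} = \frac{127}{66} \approx 1.9242$)
$H - \left(Z + f{\left(-3 \right)}\right) A = -41605 - \left(\frac{127}{66} - 3\right) \left(-37\right) = -41605 - \left(- \frac{71}{66}\right) \left(-37\right) = -41605 - \frac{2627}{66} = - \frac{2748557}{66}$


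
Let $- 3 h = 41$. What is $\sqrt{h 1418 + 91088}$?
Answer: $\frac{\sqrt{645378}}{3} \approx 267.78$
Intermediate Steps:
$h = - \frac{41}{3}$ ($h = \left(- \frac{1}{3}\right) 41 = - \frac{41}{3} \approx -13.667$)
$\sqrt{h 1418 + 91088} = \sqrt{\left(- \frac{41}{3}\right) 1418 + 91088} = \sqrt{- \frac{58138}{3} + 91088} = \sqrt{\frac{215126}{3}} = \frac{\sqrt{645378}}{3}$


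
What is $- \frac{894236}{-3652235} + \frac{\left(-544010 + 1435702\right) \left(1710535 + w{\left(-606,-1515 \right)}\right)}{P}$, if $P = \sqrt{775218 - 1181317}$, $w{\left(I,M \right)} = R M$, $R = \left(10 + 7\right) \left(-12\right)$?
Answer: $\frac{894236}{3652235} - \frac{1800856704740 i \sqrt{406099}}{406099} \approx 0.24485 - 2.8259 \cdot 10^{9} i$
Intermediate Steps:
$R = -204$ ($R = 17 \left(-12\right) = -204$)
$w{\left(I,M \right)} = - 204 M$
$P = i \sqrt{406099}$ ($P = \sqrt{-406099} = i \sqrt{406099} \approx 637.26 i$)
$- \frac{894236}{-3652235} + \frac{\left(-544010 + 1435702\right) \left(1710535 + w{\left(-606,-1515 \right)}\right)}{P} = - \frac{894236}{-3652235} + \frac{\left(-544010 + 1435702\right) \left(1710535 - -309060\right)}{i \sqrt{406099}} = \left(-894236\right) \left(- \frac{1}{3652235}\right) + 891692 \left(1710535 + 309060\right) \left(- \frac{i \sqrt{406099}}{406099}\right) = \frac{894236}{3652235} + 891692 \cdot 2019595 \left(- \frac{i \sqrt{406099}}{406099}\right) = \frac{894236}{3652235} + 1800856704740 \left(- \frac{i \sqrt{406099}}{406099}\right) = \frac{894236}{3652235} - \frac{1800856704740 i \sqrt{406099}}{406099}$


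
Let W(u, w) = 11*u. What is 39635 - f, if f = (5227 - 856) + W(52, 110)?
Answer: 34692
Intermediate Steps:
f = 4943 (f = (5227 - 856) + 11*52 = 4371 + 572 = 4943)
39635 - f = 39635 - 1*4943 = 39635 - 4943 = 34692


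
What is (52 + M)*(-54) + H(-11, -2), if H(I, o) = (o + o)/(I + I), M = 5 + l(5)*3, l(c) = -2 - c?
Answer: -21382/11 ≈ -1943.8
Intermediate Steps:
M = -16 (M = 5 + (-2 - 1*5)*3 = 5 + (-2 - 5)*3 = 5 - 7*3 = 5 - 21 = -16)
H(I, o) = o/I (H(I, o) = (2*o)/((2*I)) = (2*o)*(1/(2*I)) = o/I)
(52 + M)*(-54) + H(-11, -2) = (52 - 16)*(-54) - 2/(-11) = 36*(-54) - 2*(-1/11) = -1944 + 2/11 = -21382/11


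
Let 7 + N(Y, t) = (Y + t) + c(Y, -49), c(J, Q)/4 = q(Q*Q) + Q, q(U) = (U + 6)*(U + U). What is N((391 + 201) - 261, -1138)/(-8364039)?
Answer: -15410882/2788013 ≈ -5.5275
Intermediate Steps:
q(U) = 2*U*(6 + U) (q(U) = (6 + U)*(2*U) = 2*U*(6 + U))
c(J, Q) = 4*Q + 8*Q²*(6 + Q²) (c(J, Q) = 4*(2*(Q*Q)*(6 + Q*Q) + Q) = 4*(2*Q²*(6 + Q²) + Q) = 4*(Q + 2*Q²*(6 + Q²)) = 4*Q + 8*Q²*(6 + Q²))
N(Y, t) = 46233453 + Y + t (N(Y, t) = -7 + ((Y + t) + 4*(-49)*(1 + 2*(-49)*(6 + (-49)²))) = -7 + ((Y + t) + 4*(-49)*(1 + 2*(-49)*(6 + 2401))) = -7 + ((Y + t) + 4*(-49)*(1 + 2*(-49)*2407)) = -7 + ((Y + t) + 4*(-49)*(1 - 235886)) = -7 + ((Y + t) + 4*(-49)*(-235885)) = -7 + ((Y + t) + 46233460) = -7 + (46233460 + Y + t) = 46233453 + Y + t)
N((391 + 201) - 261, -1138)/(-8364039) = (46233453 + ((391 + 201) - 261) - 1138)/(-8364039) = (46233453 + (592 - 261) - 1138)*(-1/8364039) = (46233453 + 331 - 1138)*(-1/8364039) = 46232646*(-1/8364039) = -15410882/2788013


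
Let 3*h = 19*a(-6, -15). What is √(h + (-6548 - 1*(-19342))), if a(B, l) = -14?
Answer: 2*√28587/3 ≈ 112.72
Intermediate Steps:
h = -266/3 (h = (19*(-14))/3 = (⅓)*(-266) = -266/3 ≈ -88.667)
√(h + (-6548 - 1*(-19342))) = √(-266/3 + (-6548 - 1*(-19342))) = √(-266/3 + (-6548 + 19342)) = √(-266/3 + 12794) = √(38116/3) = 2*√28587/3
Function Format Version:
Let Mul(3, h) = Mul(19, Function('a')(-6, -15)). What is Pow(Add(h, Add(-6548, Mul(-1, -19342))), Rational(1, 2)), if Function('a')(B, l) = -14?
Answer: Mul(Rational(2, 3), Pow(28587, Rational(1, 2))) ≈ 112.72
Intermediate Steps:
h = Rational(-266, 3) (h = Mul(Rational(1, 3), Mul(19, -14)) = Mul(Rational(1, 3), -266) = Rational(-266, 3) ≈ -88.667)
Pow(Add(h, Add(-6548, Mul(-1, -19342))), Rational(1, 2)) = Pow(Add(Rational(-266, 3), Add(-6548, Mul(-1, -19342))), Rational(1, 2)) = Pow(Add(Rational(-266, 3), Add(-6548, 19342)), Rational(1, 2)) = Pow(Add(Rational(-266, 3), 12794), Rational(1, 2)) = Pow(Rational(38116, 3), Rational(1, 2)) = Mul(Rational(2, 3), Pow(28587, Rational(1, 2)))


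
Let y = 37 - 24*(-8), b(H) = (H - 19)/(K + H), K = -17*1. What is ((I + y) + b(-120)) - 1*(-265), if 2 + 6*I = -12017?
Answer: -1239701/822 ≈ -1508.2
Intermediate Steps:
K = -17
I = -12019/6 (I = -1/3 + (1/6)*(-12017) = -1/3 - 12017/6 = -12019/6 ≈ -2003.2)
b(H) = (-19 + H)/(-17 + H) (b(H) = (H - 19)/(-17 + H) = (-19 + H)/(-17 + H))
y = 229 (y = 37 + 192 = 229)
((I + y) + b(-120)) - 1*(-265) = ((-12019/6 + 229) + (-19 - 120)/(-17 - 120)) - 1*(-265) = (-10645/6 - 139/(-137)) + 265 = (-10645/6 - 1/137*(-139)) + 265 = (-10645/6 + 139/137) + 265 = -1457531/822 + 265 = -1239701/822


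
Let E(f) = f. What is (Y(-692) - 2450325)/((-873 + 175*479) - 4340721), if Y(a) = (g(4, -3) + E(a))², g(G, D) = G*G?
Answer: 1993349/4257769 ≈ 0.46817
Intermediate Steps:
g(G, D) = G²
Y(a) = (16 + a)² (Y(a) = (4² + a)² = (16 + a)²)
(Y(-692) - 2450325)/((-873 + 175*479) - 4340721) = ((16 - 692)² - 2450325)/((-873 + 175*479) - 4340721) = ((-676)² - 2450325)/((-873 + 83825) - 4340721) = (456976 - 2450325)/(82952 - 4340721) = -1993349/(-4257769) = -1993349*(-1/4257769) = 1993349/4257769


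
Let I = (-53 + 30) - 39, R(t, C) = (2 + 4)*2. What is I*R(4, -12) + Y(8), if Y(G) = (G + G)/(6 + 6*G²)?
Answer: -145072/195 ≈ -743.96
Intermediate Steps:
R(t, C) = 12 (R(t, C) = 6*2 = 12)
I = -62 (I = -23 - 39 = -62)
Y(G) = 2*G/(6 + 6*G²) (Y(G) = (2*G)/(6 + 6*G²) = 2*G/(6 + 6*G²))
I*R(4, -12) + Y(8) = -62*12 + (⅓)*8/(1 + 8²) = -744 + (⅓)*8/(1 + 64) = -744 + (⅓)*8/65 = -744 + (⅓)*8*(1/65) = -744 + 8/195 = -145072/195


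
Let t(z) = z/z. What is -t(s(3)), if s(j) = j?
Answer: -1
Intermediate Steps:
t(z) = 1
-t(s(3)) = -1*1 = -1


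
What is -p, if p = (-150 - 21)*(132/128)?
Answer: 5643/32 ≈ 176.34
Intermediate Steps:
p = -5643/32 (p = -22572/128 = -171*33/32 = -5643/32 ≈ -176.34)
-p = -1*(-5643/32) = 5643/32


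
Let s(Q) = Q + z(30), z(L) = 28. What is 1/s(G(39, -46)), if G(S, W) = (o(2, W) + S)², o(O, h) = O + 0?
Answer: 1/1709 ≈ 0.00058514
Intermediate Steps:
o(O, h) = O
G(S, W) = (2 + S)²
s(Q) = 28 + Q (s(Q) = Q + 28 = 28 + Q)
1/s(G(39, -46)) = 1/(28 + (2 + 39)²) = 1/(28 + 41²) = 1/(28 + 1681) = 1/1709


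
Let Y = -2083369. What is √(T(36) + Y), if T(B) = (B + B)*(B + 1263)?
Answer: 7*I*√40609 ≈ 1410.6*I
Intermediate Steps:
T(B) = 2*B*(1263 + B) (T(B) = (2*B)*(1263 + B) = 2*B*(1263 + B))
√(T(36) + Y) = √(2*36*(1263 + 36) - 2083369) = √(2*36*1299 - 2083369) = √(93528 - 2083369) = √(-1989841) = 7*I*√40609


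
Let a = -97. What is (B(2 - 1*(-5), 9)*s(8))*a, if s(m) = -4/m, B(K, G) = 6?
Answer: 291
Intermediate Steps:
(B(2 - 1*(-5), 9)*s(8))*a = (6*(-4/8))*(-97) = (6*(-4*1/8))*(-97) = (6*(-1/2))*(-97) = -3*(-97) = 291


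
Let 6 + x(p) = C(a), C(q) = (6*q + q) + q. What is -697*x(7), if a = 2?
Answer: -6970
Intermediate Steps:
C(q) = 8*q (C(q) = 7*q + q = 8*q)
x(p) = 10 (x(p) = -6 + 8*2 = -6 + 16 = 10)
-697*x(7) = -697*10 = -6970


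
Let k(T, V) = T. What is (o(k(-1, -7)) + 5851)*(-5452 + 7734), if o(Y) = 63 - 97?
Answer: 13274394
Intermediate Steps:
o(Y) = -34
(o(k(-1, -7)) + 5851)*(-5452 + 7734) = (-34 + 5851)*(-5452 + 7734) = 5817*2282 = 13274394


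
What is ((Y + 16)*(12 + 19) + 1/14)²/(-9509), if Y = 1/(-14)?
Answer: -11950849/465941 ≈ -25.649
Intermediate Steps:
Y = -1/14 ≈ -0.071429
((Y + 16)*(12 + 19) + 1/14)²/(-9509) = ((-1/14 + 16)*(12 + 19) + 1/14)²/(-9509) = ((223/14)*31 + 1/14)²*(-1/9509) = (6913/14 + 1/14)²*(-1/9509) = (3457/7)²*(-1/9509) = (11950849/49)*(-1/9509) = -11950849/465941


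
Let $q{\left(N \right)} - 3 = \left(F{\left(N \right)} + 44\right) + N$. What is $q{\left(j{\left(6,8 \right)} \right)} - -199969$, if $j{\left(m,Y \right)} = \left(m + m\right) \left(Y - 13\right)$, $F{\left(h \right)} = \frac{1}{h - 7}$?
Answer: $\frac{13397051}{67} \approx 1.9996 \cdot 10^{5}$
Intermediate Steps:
$F{\left(h \right)} = \frac{1}{-7 + h}$
$j{\left(m,Y \right)} = 2 m \left(-13 + Y\right)$
$q{\left(N \right)} = 47 + N + \frac{1}{-7 + N}$ ($q{\left(N \right)} = 3 + \left(\left(\frac{1}{-7 + N} + 44\right) + N\right) = 3 + \left(\left(44 + \frac{1}{-7 + N}\right) + N\right) = 3 + \left(44 + N + \frac{1}{-7 + N}\right) = 47 + N + \frac{1}{-7 + N}$)
$q{\left(j{\left(6,8 \right)} \right)} - -199969 = \frac{1 + \left(-7 + 2 \cdot 6 \left(-13 + 8\right)\right) \left(47 + 2 \cdot 6 \left(-13 + 8\right)\right)}{-7 + 2 \cdot 6 \left(-13 + 8\right)} - -199969 = \frac{1 + \left(-7 + 2 \cdot 6 \left(-5\right)\right) \left(47 + 2 \cdot 6 \left(-5\right)\right)}{-7 + 2 \cdot 6 \left(-5\right)} + 199969 = \frac{1 + \left(-7 - 60\right) \left(47 - 60\right)}{-7 - 60} + 199969 = \frac{1 - -871}{-67} + 199969 = - \frac{1 + 871}{67} + 199969 = \left(- \frac{1}{67}\right) 872 + 199969 = - \frac{872}{67} + 199969 = \frac{13397051}{67}$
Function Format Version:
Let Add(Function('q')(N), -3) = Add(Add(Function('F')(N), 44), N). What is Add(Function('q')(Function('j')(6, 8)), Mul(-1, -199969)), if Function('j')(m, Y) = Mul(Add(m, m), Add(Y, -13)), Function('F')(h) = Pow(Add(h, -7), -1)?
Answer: Rational(13397051, 67) ≈ 1.9996e+5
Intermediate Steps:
Function('F')(h) = Pow(Add(-7, h), -1)
Function('j')(m, Y) = Mul(2, m, Add(-13, Y)) (Function('j')(m, Y) = Mul(Mul(2, m), Add(-13, Y)) = Mul(2, m, Add(-13, Y)))
Function('q')(N) = Add(47, N, Pow(Add(-7, N), -1)) (Function('q')(N) = Add(3, Add(Add(Pow(Add(-7, N), -1), 44), N)) = Add(3, Add(Add(44, Pow(Add(-7, N), -1)), N)) = Add(3, Add(44, N, Pow(Add(-7, N), -1))) = Add(47, N, Pow(Add(-7, N), -1)))
Add(Function('q')(Function('j')(6, 8)), Mul(-1, -199969)) = Add(Mul(Pow(Add(-7, Mul(2, 6, Add(-13, 8))), -1), Add(1, Mul(Add(-7, Mul(2, 6, Add(-13, 8))), Add(47, Mul(2, 6, Add(-13, 8)))))), Mul(-1, -199969)) = Add(Mul(Pow(Add(-7, Mul(2, 6, -5)), -1), Add(1, Mul(Add(-7, Mul(2, 6, -5)), Add(47, Mul(2, 6, -5))))), 199969) = Add(Mul(Pow(Add(-7, -60), -1), Add(1, Mul(Add(-7, -60), Add(47, -60)))), 199969) = Add(Mul(Pow(-67, -1), Add(1, Mul(-67, -13))), 199969) = Add(Mul(Rational(-1, 67), Add(1, 871)), 199969) = Add(Mul(Rational(-1, 67), 872), 199969) = Add(Rational(-872, 67), 199969) = Rational(13397051, 67)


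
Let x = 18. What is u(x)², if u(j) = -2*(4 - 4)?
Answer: 0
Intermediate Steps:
u(j) = 0 (u(j) = -2*0 = 0)
u(x)² = 0² = 0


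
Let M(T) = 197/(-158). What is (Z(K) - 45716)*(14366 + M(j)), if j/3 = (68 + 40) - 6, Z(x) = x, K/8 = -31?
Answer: -52160659642/79 ≈ -6.6026e+8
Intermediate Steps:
K = -248 (K = 8*(-31) = -248)
j = 306 (j = 3*((68 + 40) - 6) = 3*(108 - 6) = 3*102 = 306)
M(T) = -197/158 (M(T) = 197*(-1/158) = -197/158)
(Z(K) - 45716)*(14366 + M(j)) = (-248 - 45716)*(14366 - 197/158) = -45964*2269631/158 = -52160659642/79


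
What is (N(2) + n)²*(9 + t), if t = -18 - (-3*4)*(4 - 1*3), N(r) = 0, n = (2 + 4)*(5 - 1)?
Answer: 1728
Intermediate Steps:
n = 24 (n = 6*4 = 24)
t = -6 (t = -18 - (-12)*(4 - 3) = -18 - (-12) = -18 - 1*(-12) = -18 + 12 = -6)
(N(2) + n)²*(9 + t) = (0 + 24)²*(9 - 6) = 24²*3 = 576*3 = 1728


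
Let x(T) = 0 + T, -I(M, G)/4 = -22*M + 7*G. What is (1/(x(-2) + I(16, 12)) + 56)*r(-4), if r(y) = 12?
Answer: 359526/535 ≈ 672.01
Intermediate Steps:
I(M, G) = -28*G + 88*M (I(M, G) = -4*(-22*M + 7*G) = -28*G + 88*M)
x(T) = T
(1/(x(-2) + I(16, 12)) + 56)*r(-4) = (1/(-2 + (-28*12 + 88*16)) + 56)*12 = (1/(-2 + (-336 + 1408)) + 56)*12 = (1/(-2 + 1072) + 56)*12 = (1/1070 + 56)*12 = (59921/1070)*12 = 359526/535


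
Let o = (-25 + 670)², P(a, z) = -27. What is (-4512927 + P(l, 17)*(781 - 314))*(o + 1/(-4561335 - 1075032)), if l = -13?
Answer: -208074347155056064/110517 ≈ -1.8827e+12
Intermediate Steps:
o = 416025 (o = 645² = 416025)
(-4512927 + P(l, 17)*(781 - 314))*(o + 1/(-4561335 - 1075032)) = (-4512927 - 27*(781 - 314))*(416025 + 1/(-4561335 - 1075032)) = (-4512927 - 27*467)*(416025 + 1/(-5636367)) = (-4512927 - 12609)*(416025 - 1/5636367) = -4525536*2344869581174/5636367 = -208074347155056064/110517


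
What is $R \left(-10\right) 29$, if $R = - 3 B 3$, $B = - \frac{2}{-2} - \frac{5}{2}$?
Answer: $-3915$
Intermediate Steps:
$B = - \frac{3}{2}$ ($B = \left(-2\right) \left(- \frac{1}{2}\right) - \frac{5}{2} = 1 - \frac{5}{2} = - \frac{3}{2} \approx -1.5$)
$R = \frac{27}{2}$ ($R = \left(-3\right) \left(- \frac{3}{2}\right) 3 = \frac{9}{2} \cdot 3 = \frac{27}{2} \approx 13.5$)
$R \left(-10\right) 29 = \frac{27}{2} \left(-10\right) 29 = \left(-135\right) 29 = -3915$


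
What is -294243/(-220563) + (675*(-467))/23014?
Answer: -20918421091/1692012294 ≈ -12.363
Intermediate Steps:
-294243/(-220563) + (675*(-467))/23014 = -294243*(-1/220563) - 315225*1/23014 = 98081/73521 - 315225/23014 = -20918421091/1692012294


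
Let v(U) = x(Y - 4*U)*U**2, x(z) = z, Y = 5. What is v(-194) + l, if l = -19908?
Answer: 29373808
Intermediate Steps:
v(U) = U**2*(5 - 4*U) (v(U) = (5 - 4*U)*U**2 = U**2*(5 - 4*U))
v(-194) + l = (-194)**2*(5 - 4*(-194)) - 19908 = 37636*(5 + 776) - 19908 = 37636*781 - 19908 = 29393716 - 19908 = 29373808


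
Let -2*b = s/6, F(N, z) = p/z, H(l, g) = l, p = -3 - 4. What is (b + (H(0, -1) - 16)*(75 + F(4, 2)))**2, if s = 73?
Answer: 190467601/144 ≈ 1.3227e+6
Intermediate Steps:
p = -7
F(N, z) = -7/z
b = -73/12 (b = -73/(2*6) = -1/2*73/6 = -73/12 ≈ -6.0833)
(b + (H(0, -1) - 16)*(75 + F(4, 2)))**2 = (-73/12 + (0 - 16)*(75 - 7/2))**2 = (-73/12 - 16*(75 - 7*1/2))**2 = (-73/12 - 16*(75 - 7/2))**2 = (-73/12 - 16*143/2)**2 = (-73/12 - 1144)**2 = (-13801/12)**2 = 190467601/144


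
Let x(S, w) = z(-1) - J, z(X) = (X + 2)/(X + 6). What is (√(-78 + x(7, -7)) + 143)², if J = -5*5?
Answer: 101981/5 + 572*I*√330/5 ≈ 20396.0 + 2078.2*I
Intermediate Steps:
z(X) = (2 + X)/(6 + X)
J = -25
x(S, w) = 126/5 (x(S, w) = (2 - 1)/(6 - 1) - 1*(-25) = 1/5 + 25 = (⅕)*1 + 25 = ⅕ + 25 = 126/5)
(√(-78 + x(7, -7)) + 143)² = (√(-78 + 126/5) + 143)² = (√(-264/5) + 143)² = (2*I*√330/5 + 143)² = (143 + 2*I*√330/5)²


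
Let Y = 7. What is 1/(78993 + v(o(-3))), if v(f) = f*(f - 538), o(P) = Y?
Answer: 1/75276 ≈ 1.3284e-5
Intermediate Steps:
o(P) = 7
v(f) = f*(-538 + f)
1/(78993 + v(o(-3))) = 1/(78993 + 7*(-538 + 7)) = 1/(78993 + 7*(-531)) = 1/(78993 - 3717) = 1/75276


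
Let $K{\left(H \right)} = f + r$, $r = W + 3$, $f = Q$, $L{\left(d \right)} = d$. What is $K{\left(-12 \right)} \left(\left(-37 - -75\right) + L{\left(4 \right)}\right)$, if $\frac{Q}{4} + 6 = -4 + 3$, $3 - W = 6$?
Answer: $-1176$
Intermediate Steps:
$W = -3$ ($W = 3 - 6 = -3$)
$Q = -28$ ($Q = -24 + 4 \left(-4 + 3\right) = -24 + 4 \left(-1\right) = -24 - 4 = -28$)
$f = -28$
$r = 0$ ($r = -3 + 3 = 0$)
$K{\left(H \right)} = -28$ ($K{\left(H \right)} = -28 + 0 = -28$)
$K{\left(-12 \right)} \left(\left(-37 - -75\right) + L{\left(4 \right)}\right) = - 28 \left(\left(-37 - -75\right) + 4\right) = - 28 \left(\left(-37 + 75\right) + 4\right) = - 28 \left(38 + 4\right) = \left(-28\right) 42 = -1176$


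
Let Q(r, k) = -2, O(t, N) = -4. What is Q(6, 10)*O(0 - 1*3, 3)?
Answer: 8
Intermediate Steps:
Q(6, 10)*O(0 - 1*3, 3) = -2*(-4) = 8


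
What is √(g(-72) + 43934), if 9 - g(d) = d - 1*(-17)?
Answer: √43998 ≈ 209.76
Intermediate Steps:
g(d) = -8 - d (g(d) = 9 - (d - 1*(-17)) = 9 - (d + 17) = 9 - (17 + d) = 9 + (-17 - d) = -8 - d)
√(g(-72) + 43934) = √((-8 - 1*(-72)) + 43934) = √((-8 + 72) + 43934) = √(64 + 43934) = √43998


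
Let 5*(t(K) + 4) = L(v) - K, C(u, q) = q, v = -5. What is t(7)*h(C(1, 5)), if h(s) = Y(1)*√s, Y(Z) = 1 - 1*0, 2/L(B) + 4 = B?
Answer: -49*√5/9 ≈ -12.174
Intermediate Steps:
L(B) = 2/(-4 + B)
Y(Z) = 1 (Y(Z) = 1 + 0 = 1)
t(K) = -182/45 - K/5 (t(K) = -4 + (2/(-4 - 5) - K)/5 = -4 + (2/(-9) - K)/5 = -4 + (2*(-⅑) - K)/5 = -4 + (-2/9 - K)/5 = -4 + (-2/45 - K/5) = -182/45 - K/5)
h(s) = √s (h(s) = 1*√s = √s)
t(7)*h(C(1, 5)) = (-182/45 - ⅕*7)*√5 = (-182/45 - 7/5)*√5 = -49*√5/9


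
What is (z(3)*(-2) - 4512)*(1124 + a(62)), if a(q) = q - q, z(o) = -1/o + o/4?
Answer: -15217274/3 ≈ -5.0724e+6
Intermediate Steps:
z(o) = -1/o + o/4 (z(o) = -1/o + o*(1/4) = -1/o + o/4)
a(q) = 0
(z(3)*(-2) - 4512)*(1124 + a(62)) = ((-1/3 + (1/4)*3)*(-2) - 4512)*(1124 + 0) = ((-1*1/3 + 3/4)*(-2) - 4512)*1124 = ((-1/3 + 3/4)*(-2) - 4512)*1124 = ((5/12)*(-2) - 4512)*1124 = (-5/6 - 4512)*1124 = -27077/6*1124 = -15217274/3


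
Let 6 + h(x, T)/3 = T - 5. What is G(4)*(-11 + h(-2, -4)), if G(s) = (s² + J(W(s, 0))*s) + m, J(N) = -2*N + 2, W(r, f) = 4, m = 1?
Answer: 392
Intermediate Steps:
J(N) = 2 - 2*N
G(s) = 1 + s² - 6*s (G(s) = (s² + (2 - 2*4)*s) + 1 = (s² + (2 - 8)*s) + 1 = (s² - 6*s) + 1 = 1 + s² - 6*s)
h(x, T) = -33 + 3*T (h(x, T) = -18 + 3*(T - 5) = -18 + 3*(-5 + T) = -18 + (-15 + 3*T) = -33 + 3*T)
G(4)*(-11 + h(-2, -4)) = (1 + 4² - 6*4)*(-11 + (-33 + 3*(-4))) = (1 + 16 - 24)*(-11 + (-33 - 12)) = -7*(-11 - 45) = -7*(-56) = 392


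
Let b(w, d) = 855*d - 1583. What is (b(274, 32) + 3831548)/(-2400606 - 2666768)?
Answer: -3857325/5067374 ≈ -0.76121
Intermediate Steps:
b(w, d) = -1583 + 855*d
(b(274, 32) + 3831548)/(-2400606 - 2666768) = ((-1583 + 855*32) + 3831548)/(-2400606 - 2666768) = ((-1583 + 27360) + 3831548)/(-5067374) = (25777 + 3831548)*(-1/5067374) = 3857325*(-1/5067374) = -3857325/5067374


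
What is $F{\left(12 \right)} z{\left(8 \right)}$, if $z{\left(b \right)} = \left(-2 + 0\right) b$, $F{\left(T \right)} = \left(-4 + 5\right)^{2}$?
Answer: $-16$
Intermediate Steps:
$F{\left(T \right)} = 1$ ($F{\left(T \right)} = 1^{2} = 1$)
$z{\left(b \right)} = - 2 b$
$F{\left(12 \right)} z{\left(8 \right)} = 1 \left(\left(-2\right) 8\right) = 1 \left(-16\right) = -16$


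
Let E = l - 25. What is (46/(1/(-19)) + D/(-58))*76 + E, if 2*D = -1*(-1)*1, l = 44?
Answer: -1925764/29 ≈ -66406.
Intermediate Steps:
D = ½ (D = (-1*(-1)*1)/2 = (1*1)/2 = (½)*1 = ½ ≈ 0.50000)
E = 19 (E = 44 - 25 = 19)
(46/(1/(-19)) + D/(-58))*76 + E = (46/(1/(-19)) + (½)/(-58))*76 + 19 = (46/(-1/19) + (½)*(-1/58))*76 + 19 = (46*(-19) - 1/116)*76 + 19 = (-874 - 1/116)*76 + 19 = -101385/116*76 + 19 = -1926315/29 + 19 = -1925764/29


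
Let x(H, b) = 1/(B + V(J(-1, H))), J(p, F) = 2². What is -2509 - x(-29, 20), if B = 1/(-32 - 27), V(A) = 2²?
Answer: -589674/235 ≈ -2509.3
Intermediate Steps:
J(p, F) = 4
V(A) = 4
B = -1/59 (B = 1/(-59) = -1/59 ≈ -0.016949)
x(H, b) = 59/235 (x(H, b) = 1/(-1/59 + 4) = 1/(235/59) = 59/235)
-2509 - x(-29, 20) = -2509 - 1*59/235 = -2509 - 59/235 = -589674/235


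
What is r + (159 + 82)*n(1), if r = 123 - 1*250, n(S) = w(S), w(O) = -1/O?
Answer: -368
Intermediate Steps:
n(S) = -1/S
r = -127 (r = 123 - 250 = -127)
r + (159 + 82)*n(1) = -127 + (159 + 82)*(-1/1) = -127 + 241*(-1*1) = -127 + 241*(-1) = -127 - 241 = -368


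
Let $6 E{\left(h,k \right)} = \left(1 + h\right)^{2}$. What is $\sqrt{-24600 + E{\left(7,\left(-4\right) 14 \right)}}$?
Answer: $\frac{2 i \sqrt{55326}}{3} \approx 156.81 i$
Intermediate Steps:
$E{\left(h,k \right)} = \frac{\left(1 + h\right)^{2}}{6}$
$\sqrt{-24600 + E{\left(7,\left(-4\right) 14 \right)}} = \sqrt{-24600 + \frac{\left(1 + 7\right)^{2}}{6}} = \sqrt{-24600 + \frac{8^{2}}{6}} = \sqrt{-24600 + \frac{1}{6} \cdot 64} = \sqrt{-24600 + \frac{32}{3}} = \sqrt{- \frac{73768}{3}} = \frac{2 i \sqrt{55326}}{3}$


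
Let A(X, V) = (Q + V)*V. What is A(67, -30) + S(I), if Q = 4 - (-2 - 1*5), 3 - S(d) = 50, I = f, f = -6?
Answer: 523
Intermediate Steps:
I = -6
S(d) = -47 (S(d) = 3 - 1*50 = 3 - 50 = -47)
Q = 11 (Q = 4 - (-2 - 5) = 4 - 1*(-7) = 4 + 7 = 11)
A(X, V) = V*(11 + V) (A(X, V) = (11 + V)*V = V*(11 + V))
A(67, -30) + S(I) = -30*(11 - 30) - 47 = -30*(-19) - 47 = 570 - 47 = 523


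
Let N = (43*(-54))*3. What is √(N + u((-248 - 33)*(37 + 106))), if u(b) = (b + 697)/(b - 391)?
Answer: I*√2866542936213/20287 ≈ 83.457*I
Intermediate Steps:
u(b) = (697 + b)/(-391 + b)
N = -6966 (N = -2322*3 = -6966)
√(N + u((-248 - 33)*(37 + 106))) = √(-6966 + (697 + (-248 - 33)*(37 + 106))/(-391 + (-248 - 33)*(37 + 106))) = √(-6966 + (697 - 281*143)/(-391 - 281*143)) = √(-6966 + (697 - 40183)/(-391 - 40183)) = √(-6966 - 39486/(-40574)) = √(-6966 - 1/40574*(-39486)) = √(-6966 + 19743/20287) = √(-141299499/20287) = I*√2866542936213/20287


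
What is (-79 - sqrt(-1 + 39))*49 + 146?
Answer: -3725 - 49*sqrt(38) ≈ -4027.1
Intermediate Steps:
(-79 - sqrt(-1 + 39))*49 + 146 = (-79 - sqrt(38))*49 + 146 = (-3871 - 49*sqrt(38)) + 146 = -3725 - 49*sqrt(38)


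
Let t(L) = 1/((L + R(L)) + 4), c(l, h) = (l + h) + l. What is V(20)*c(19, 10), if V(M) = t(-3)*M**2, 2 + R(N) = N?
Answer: -4800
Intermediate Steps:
R(N) = -2 + N
c(l, h) = h + 2*l (c(l, h) = (h + l) + l = h + 2*l)
t(L) = 1/(2 + 2*L) (t(L) = 1/((L + (-2 + L)) + 4) = 1/((-2 + 2*L) + 4) = 1/(2 + 2*L))
V(M) = -M**2/4 (V(M) = (1/(2*(1 - 3)))*M**2 = ((1/2)/(-2))*M**2 = ((1/2)*(-1/2))*M**2 = -M**2/4)
V(20)*c(19, 10) = (-1/4*20**2)*(10 + 2*19) = (-1/4*400)*(10 + 38) = -100*48 = -4800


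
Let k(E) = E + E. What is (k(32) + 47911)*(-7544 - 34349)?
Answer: -2009816675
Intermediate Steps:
k(E) = 2*E
(k(32) + 47911)*(-7544 - 34349) = (2*32 + 47911)*(-7544 - 34349) = (64 + 47911)*(-41893) = 47975*(-41893) = -2009816675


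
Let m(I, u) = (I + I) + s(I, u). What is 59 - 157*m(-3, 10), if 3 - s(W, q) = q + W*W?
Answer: 3513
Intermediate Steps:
s(W, q) = 3 - q - W**2 (s(W, q) = 3 - (q + W*W) = 3 - (q + W**2) = 3 + (-q - W**2) = 3 - q - W**2)
m(I, u) = 3 - u - I**2 + 2*I (m(I, u) = (I + I) + (3 - u - I**2) = 2*I + (3 - u - I**2) = 3 - u - I**2 + 2*I)
59 - 157*m(-3, 10) = 59 - 157*(3 - 1*10 - 1*(-3)**2 + 2*(-3)) = 59 - 157*(3 - 10 - 1*9 - 6) = 59 - 157*(3 - 10 - 9 - 6) = 59 - 157*(-22) = 59 + 3454 = 3513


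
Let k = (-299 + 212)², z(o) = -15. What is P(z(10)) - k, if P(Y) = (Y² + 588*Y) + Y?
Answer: -16179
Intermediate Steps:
k = 7569 (k = (-87)² = 7569)
P(Y) = Y² + 589*Y
P(z(10)) - k = -15*(589 - 15) - 1*7569 = -15*574 - 7569 = -8610 - 7569 = -16179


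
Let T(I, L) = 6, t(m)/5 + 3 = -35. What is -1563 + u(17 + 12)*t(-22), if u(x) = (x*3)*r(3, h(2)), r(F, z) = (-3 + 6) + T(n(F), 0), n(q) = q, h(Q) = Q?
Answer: -150333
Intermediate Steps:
t(m) = -190 (t(m) = -15 + 5*(-35) = -15 - 175 = -190)
r(F, z) = 9 (r(F, z) = (-3 + 6) + 6 = 3 + 6 = 9)
u(x) = 27*x (u(x) = (x*3)*9 = (3*x)*9 = 27*x)
-1563 + u(17 + 12)*t(-22) = -1563 + (27*(17 + 12))*(-190) = -1563 + (27*29)*(-190) = -1563 + 783*(-190) = -1563 - 148770 = -150333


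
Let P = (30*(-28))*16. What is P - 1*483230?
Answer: -496670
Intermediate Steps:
P = -13440 (P = -840*16 = -13440)
P - 1*483230 = -13440 - 1*483230 = -13440 - 483230 = -496670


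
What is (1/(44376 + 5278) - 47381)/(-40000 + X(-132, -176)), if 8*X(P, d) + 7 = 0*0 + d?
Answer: 9410624692/7949183341 ≈ 1.1838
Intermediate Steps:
X(P, d) = -7/8 + d/8 (X(P, d) = -7/8 + (0*0 + d)/8 = -7/8 + (0 + d)/8 = -7/8 + d/8)
(1/(44376 + 5278) - 47381)/(-40000 + X(-132, -176)) = (1/(44376 + 5278) - 47381)/(-40000 + (-7/8 + (1/8)*(-176))) = (1/49654 - 47381)/(-40000 + (-7/8 - 22)) = (1/49654 - 47381)/(-40000 - 183/8) = -2352656173/(49654*(-320183/8)) = -2352656173/49654*(-8/320183) = 9410624692/7949183341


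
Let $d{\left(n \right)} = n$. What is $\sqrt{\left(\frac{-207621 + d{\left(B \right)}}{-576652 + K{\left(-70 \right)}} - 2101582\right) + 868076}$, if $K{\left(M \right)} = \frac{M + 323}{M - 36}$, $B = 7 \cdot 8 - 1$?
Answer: $\frac{i \sqrt{4608759761895150108310}}{61125365} \approx 1110.6 i$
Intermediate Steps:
$B = 55$ ($B = 56 - 1 = 55$)
$K{\left(M \right)} = \frac{323 + M}{-36 + M}$
$\sqrt{\left(\frac{-207621 + d{\left(B \right)}}{-576652 + K{\left(-70 \right)}} - 2101582\right) + 868076} = \sqrt{\left(\frac{-207621 + 55}{-576652 + \frac{323 - 70}{-36 - 70}} - 2101582\right) + 868076} = \sqrt{\left(- \frac{207566}{-576652 + \frac{1}{-106} \cdot 253} - 2101582\right) + 868076} = \sqrt{\left(- \frac{207566}{-576652 - \frac{253}{106}} - 2101582\right) + 868076} = \sqrt{\left(- \frac{207566}{- \frac{61125365}{106}} - 2101582\right) + 868076} = \sqrt{\left(\left(-207566\right) \left(- \frac{106}{61125365}\right) - 2101582\right) + 868076} = \sqrt{\left(\frac{22001996}{61125365} - 2101582\right) + 868076} = \sqrt{- \frac{128459944825434}{61125365} + 868076} = \sqrt{- \frac{75398482477694}{61125365}} = \frac{i \sqrt{4608759761895150108310}}{61125365}$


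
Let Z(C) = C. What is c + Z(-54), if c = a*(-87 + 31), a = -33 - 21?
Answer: 2970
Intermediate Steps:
a = -54
c = 3024 (c = -54*(-87 + 31) = -54*(-56) = 3024)
c + Z(-54) = 3024 - 54 = 2970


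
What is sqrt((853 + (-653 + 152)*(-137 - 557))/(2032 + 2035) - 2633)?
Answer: 6*I*sqrt(23885242)/581 ≈ 50.471*I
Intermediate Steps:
sqrt((853 + (-653 + 152)*(-137 - 557))/(2032 + 2035) - 2633) = sqrt((853 - 501*(-694))/4067 - 2633) = sqrt((853 + 347694)*(1/4067) - 2633) = sqrt(348547*(1/4067) - 2633) = sqrt(348547/4067 - 2633) = sqrt(-10359864/4067) = 6*I*sqrt(23885242)/581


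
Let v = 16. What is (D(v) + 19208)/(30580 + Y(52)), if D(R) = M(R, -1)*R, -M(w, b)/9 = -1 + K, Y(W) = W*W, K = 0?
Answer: 4838/8321 ≈ 0.58142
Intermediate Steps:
Y(W) = W²
M(w, b) = 9 (M(w, b) = -9*(-1 + 0) = -9*(-1) = 9)
D(R) = 9*R
(D(v) + 19208)/(30580 + Y(52)) = (9*16 + 19208)/(30580 + 52²) = (144 + 19208)/(30580 + 2704) = 19352/33284 = 19352*(1/33284) = 4838/8321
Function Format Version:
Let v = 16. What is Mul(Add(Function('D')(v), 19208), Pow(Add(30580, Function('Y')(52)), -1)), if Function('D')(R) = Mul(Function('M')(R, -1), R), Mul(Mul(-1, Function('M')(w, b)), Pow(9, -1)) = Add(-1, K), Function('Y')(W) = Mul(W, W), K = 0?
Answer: Rational(4838, 8321) ≈ 0.58142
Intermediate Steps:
Function('Y')(W) = Pow(W, 2)
Function('M')(w, b) = 9 (Function('M')(w, b) = Mul(-9, Add(-1, 0)) = Mul(-9, -1) = 9)
Function('D')(R) = Mul(9, R)
Mul(Add(Function('D')(v), 19208), Pow(Add(30580, Function('Y')(52)), -1)) = Mul(Add(Mul(9, 16), 19208), Pow(Add(30580, Pow(52, 2)), -1)) = Mul(Add(144, 19208), Pow(Add(30580, 2704), -1)) = Mul(19352, Pow(33284, -1)) = Mul(19352, Rational(1, 33284)) = Rational(4838, 8321)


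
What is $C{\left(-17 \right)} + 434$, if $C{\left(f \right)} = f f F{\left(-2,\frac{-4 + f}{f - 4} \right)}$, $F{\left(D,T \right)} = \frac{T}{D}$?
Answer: $\frac{579}{2} \approx 289.5$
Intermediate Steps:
$C{\left(f \right)} = - \frac{f^{2}}{2}$ ($C{\left(f \right)} = f f \frac{\left(-4 + f\right) \frac{1}{f - 4}}{-2} = f^{2} \frac{-4 + f}{-4 + f} \left(- \frac{1}{2}\right) = f^{2} \cdot 1 \left(- \frac{1}{2}\right) = f^{2} \left(- \frac{1}{2}\right) = - \frac{f^{2}}{2}$)
$C{\left(-17 \right)} + 434 = - \frac{\left(-17\right)^{2}}{2} + 434 = \left(- \frac{1}{2}\right) 289 + 434 = - \frac{289}{2} + 434 = \frac{579}{2}$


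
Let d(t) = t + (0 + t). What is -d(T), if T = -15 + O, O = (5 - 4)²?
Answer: 28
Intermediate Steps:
O = 1 (O = 1² = 1)
T = -14 (T = -15 + 1 = -14)
d(t) = 2*t (d(t) = t + t = 2*t)
-d(T) = -2*(-14) = -1*(-28) = 28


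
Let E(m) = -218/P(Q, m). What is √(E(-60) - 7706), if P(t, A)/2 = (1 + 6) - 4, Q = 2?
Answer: I*√69681/3 ≈ 87.99*I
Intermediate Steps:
P(t, A) = 6 (P(t, A) = 2*((1 + 6) - 4) = 2*(7 - 4) = 2*3 = 6)
E(m) = -109/3 (E(m) = -218/6 = -218*⅙ = -109/3)
√(E(-60) - 7706) = √(-109/3 - 7706) = √(-23227/3) = I*√69681/3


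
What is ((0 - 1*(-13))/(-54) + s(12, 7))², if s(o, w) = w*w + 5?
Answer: 8427409/2916 ≈ 2890.1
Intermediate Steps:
s(o, w) = 5 + w² (s(o, w) = w² + 5 = 5 + w²)
((0 - 1*(-13))/(-54) + s(12, 7))² = ((0 - 1*(-13))/(-54) + (5 + 7²))² = ((0 + 13)*(-1/54) + (5 + 49))² = (13*(-1/54) + 54)² = (-13/54 + 54)² = (2903/54)² = 8427409/2916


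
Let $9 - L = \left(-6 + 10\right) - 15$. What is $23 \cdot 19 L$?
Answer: $8740$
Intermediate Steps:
$L = 20$ ($L = 9 - \left(\left(-6 + 10\right) - 15\right) = 9 - \left(4 - 15\right) = 9 - -11 = 9 + 11 = 20$)
$23 \cdot 19 L = 23 \cdot 19 \cdot 20 = 437 \cdot 20 = 8740$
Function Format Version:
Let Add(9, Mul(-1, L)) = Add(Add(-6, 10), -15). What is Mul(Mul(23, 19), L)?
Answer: 8740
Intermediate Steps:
L = 20 (L = Add(9, Mul(-1, Add(Add(-6, 10), -15))) = Add(9, Mul(-1, Add(4, -15))) = Add(9, Mul(-1, -11)) = Add(9, 11) = 20)
Mul(Mul(23, 19), L) = Mul(Mul(23, 19), 20) = Mul(437, 20) = 8740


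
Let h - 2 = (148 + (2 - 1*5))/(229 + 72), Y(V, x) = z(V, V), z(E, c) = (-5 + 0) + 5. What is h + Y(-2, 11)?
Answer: 747/301 ≈ 2.4817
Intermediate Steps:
z(E, c) = 0 (z(E, c) = -5 + 5 = 0)
Y(V, x) = 0
h = 747/301 (h = 2 + (148 + (2 - 1*5))/(229 + 72) = 2 + (148 + (2 - 5))/301 = 2 + (148 - 3)*(1/301) = 2 + 145*(1/301) = 2 + 145/301 = 747/301 ≈ 2.4817)
h + Y(-2, 11) = 747/301 + 0 = 747/301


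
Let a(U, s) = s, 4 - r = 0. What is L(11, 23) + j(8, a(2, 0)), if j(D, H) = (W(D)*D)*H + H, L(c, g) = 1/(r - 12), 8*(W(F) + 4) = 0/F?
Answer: -⅛ ≈ -0.12500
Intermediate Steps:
r = 4 (r = 4 - 1*0 = 4 + 0 = 4)
W(F) = -4 (W(F) = -4 + (0/F)/8 = -4 + (⅛)*0 = -4 + 0 = -4)
L(c, g) = -⅛ (L(c, g) = 1/(4 - 12) = 1/(-8) = -⅛)
j(D, H) = H - 4*D*H (j(D, H) = (-4*D)*H + H = -4*D*H + H = H - 4*D*H)
L(11, 23) + j(8, a(2, 0)) = -⅛ + 0*(1 - 4*8) = -⅛ + 0*(1 - 32) = -⅛ + 0*(-31) = -⅛ + 0 = -⅛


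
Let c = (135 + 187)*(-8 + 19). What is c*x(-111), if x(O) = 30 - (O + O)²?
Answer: -174457668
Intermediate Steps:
c = 3542 (c = 322*11 = 3542)
x(O) = 30 - 4*O² (x(O) = 30 - (2*O)² = 30 - 4*O²)
c*x(-111) = 3542*(30 - 4*(-111)²) = 3542*(30 - 4*12321) = 3542*(30 - 49284) = 3542*(-49254) = -174457668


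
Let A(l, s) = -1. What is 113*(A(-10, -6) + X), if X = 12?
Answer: 1243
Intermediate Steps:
113*(A(-10, -6) + X) = 113*(-1 + 12) = 113*11 = 1243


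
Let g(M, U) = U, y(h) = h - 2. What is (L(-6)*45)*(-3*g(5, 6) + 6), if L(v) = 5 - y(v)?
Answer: -7020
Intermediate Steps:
y(h) = -2 + h
L(v) = 7 - v (L(v) = 5 - (-2 + v) = 5 + (2 - v) = 7 - v)
(L(-6)*45)*(-3*g(5, 6) + 6) = ((7 - 1*(-6))*45)*(-3*6 + 6) = ((7 + 6)*45)*(-18 + 6) = (13*45)*(-12) = 585*(-12) = -7020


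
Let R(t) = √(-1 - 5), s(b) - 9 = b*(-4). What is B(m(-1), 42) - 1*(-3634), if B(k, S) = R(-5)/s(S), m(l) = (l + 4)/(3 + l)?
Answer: 3634 - I*√6/159 ≈ 3634.0 - 0.015406*I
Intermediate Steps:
s(b) = 9 - 4*b (s(b) = 9 + b*(-4) = 9 - 4*b)
R(t) = I*√6 (R(t) = √(-6) = I*√6)
m(l) = (4 + l)/(3 + l)
B(k, S) = I*√6/(9 - 4*S) (B(k, S) = (I*√6)/(9 - 4*S) = I*√6/(9 - 4*S))
B(m(-1), 42) - 1*(-3634) = -I*√6/(-9 + 4*42) - 1*(-3634) = -I*√6/(-9 + 168) + 3634 = -1*I*√6/159 + 3634 = -1*I*√6*1/159 + 3634 = -I*√6/159 + 3634 = 3634 - I*√6/159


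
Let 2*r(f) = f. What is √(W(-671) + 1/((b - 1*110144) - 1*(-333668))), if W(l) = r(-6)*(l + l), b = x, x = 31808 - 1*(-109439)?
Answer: √535691035072237/364771 ≈ 63.451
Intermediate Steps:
r(f) = f/2
x = 141247 (x = 31808 + 109439 = 141247)
b = 141247
W(l) = -6*l (W(l) = ((½)*(-6))*(l + l) = -6*l)
√(W(-671) + 1/((b - 1*110144) - 1*(-333668))) = √(-6*(-671) + 1/((141247 - 1*110144) - 1*(-333668))) = √(4026 + 1/((141247 - 110144) + 333668)) = √(4026 + 1/(31103 + 333668)) = √(4026 + 1/364771) = √(1468568047/364771) = √535691035072237/364771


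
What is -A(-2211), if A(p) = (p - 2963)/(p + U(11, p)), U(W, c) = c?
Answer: -2587/2211 ≈ -1.1701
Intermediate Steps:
A(p) = (-2963 + p)/(2*p) (A(p) = (p - 2963)/(p + p) = (-2963 + p)/((2*p)) = (-2963 + p)*(1/(2*p)) = (-2963 + p)/(2*p))
-A(-2211) = -(-2963 - 2211)/(2*(-2211)) = -(-1)*(-5174)/(2*2211) = -1*2587/2211 = -2587/2211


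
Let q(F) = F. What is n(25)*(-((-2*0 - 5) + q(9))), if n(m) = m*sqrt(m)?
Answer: -500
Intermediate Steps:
n(m) = m**(3/2)
n(25)*(-((-2*0 - 5) + q(9))) = 25**(3/2)*(-((-2*0 - 5) + 9)) = 125*(-((0 - 5) + 9)) = 125*(-(-5 + 9)) = 125*(-1*4) = 125*(-4) = -500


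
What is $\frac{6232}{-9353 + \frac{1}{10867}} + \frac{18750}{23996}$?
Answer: $\frac{70161906019}{609732660950} \approx 0.11507$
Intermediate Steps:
$\frac{6232}{-9353 + \frac{1}{10867}} + \frac{18750}{23996} = \frac{6232}{-9353 + \frac{1}{10867}} + 18750 \cdot \frac{1}{23996} = \frac{6232}{- \frac{101639050}{10867}} + \frac{9375}{11998} = 6232 \left(- \frac{10867}{101639050}\right) + \frac{9375}{11998} = - \frac{33861572}{50819525} + \frac{9375}{11998} = \frac{70161906019}{609732660950}$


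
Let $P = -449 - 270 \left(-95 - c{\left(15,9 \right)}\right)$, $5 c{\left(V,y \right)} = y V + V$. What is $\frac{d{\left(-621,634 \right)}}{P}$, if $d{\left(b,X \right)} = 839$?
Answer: $\frac{839}{33301} \approx 0.025194$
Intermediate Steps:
$c{\left(V,y \right)} = \frac{V}{5} + \frac{V y}{5}$ ($c{\left(V,y \right)} = \frac{y V + V}{5} = \frac{V y + V}{5} = \frac{V + V y}{5} = \frac{V}{5} + \frac{V y}{5}$)
$P = 33301$ ($P = -449 - 270 \left(-95 - \frac{1}{5} \cdot 15 \left(1 + 9\right)\right) = -449 - 270 \left(-95 - \frac{1}{5} \cdot 15 \cdot 10\right) = -449 - 270 \left(-95 - 30\right) = -449 - -33750 = -449 + 33750 = 33301$)
$\frac{d{\left(-621,634 \right)}}{P} = \frac{839}{33301}$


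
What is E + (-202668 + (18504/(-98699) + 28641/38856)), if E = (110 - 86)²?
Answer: -258343494029671/1278349448 ≈ -2.0209e+5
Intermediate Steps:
E = 576 (E = 24² = 576)
E + (-202668 + (18504/(-98699) + 28641/38856)) = 576 + (-202668 + (18504/(-98699) + 28641/38856)) = 576 + (-202668 + (18504*(-1/98699) + 28641*(1/38856))) = 576 + (-202668 + (-18504/98699 + 9547/12952)) = 576 + (-202668 + 702615545/1278349448) = 576 - 259079823311719/1278349448 = -258343494029671/1278349448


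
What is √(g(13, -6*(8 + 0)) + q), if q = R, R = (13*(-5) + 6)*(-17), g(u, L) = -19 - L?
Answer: 2*√258 ≈ 32.125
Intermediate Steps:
R = 1003 (R = (-65 + 6)*(-17) = -59*(-17) = 1003)
q = 1003
√(g(13, -6*(8 + 0)) + q) = √((-19 - (-6)*(8 + 0)) + 1003) = √((-19 - (-6)*8) + 1003) = √((-19 - 1*(-48)) + 1003) = √((-19 + 48) + 1003) = √(29 + 1003) = √1032 = 2*√258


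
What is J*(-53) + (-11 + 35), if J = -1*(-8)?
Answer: -400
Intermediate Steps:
J = 8
J*(-53) + (-11 + 35) = 8*(-53) + (-11 + 35) = -424 + 24 = -400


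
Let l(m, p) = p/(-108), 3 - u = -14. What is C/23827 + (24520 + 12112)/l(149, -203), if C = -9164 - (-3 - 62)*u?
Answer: 94264075735/4836881 ≈ 19489.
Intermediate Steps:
u = 17 (u = 3 - 1*(-14) = 3 + 14 = 17)
l(m, p) = -p/108 (l(m, p) = p*(-1/108) = -p/108)
C = -8059 (C = -9164 - (-3 - 62)*17 = -9164 - (-65)*17 = -9164 - 1*(-1105) = -9164 + 1105 = -8059)
C/23827 + (24520 + 12112)/l(149, -203) = -8059/23827 + (24520 + 12112)/((-1/108*(-203))) = -8059*1/23827 + 36632/(203/108) = -8059/23827 + 36632*(108/203) = -8059/23827 + 3956256/203 = 94264075735/4836881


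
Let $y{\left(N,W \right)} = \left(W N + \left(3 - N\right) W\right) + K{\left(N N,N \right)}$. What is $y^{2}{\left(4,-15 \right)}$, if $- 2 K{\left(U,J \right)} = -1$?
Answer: $\frac{7921}{4} \approx 1980.3$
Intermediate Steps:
$K{\left(U,J \right)} = \frac{1}{2}$ ($K{\left(U,J \right)} = \left(- \frac{1}{2}\right) \left(-1\right) = \frac{1}{2}$)
$y{\left(N,W \right)} = \frac{1}{2} + N W + W \left(3 - N\right)$ ($y{\left(N,W \right)} = \left(W N + \left(3 - N\right) W\right) + \frac{1}{2} = \left(N W + W \left(3 - N\right)\right) + \frac{1}{2} = \frac{1}{2} + N W + W \left(3 - N\right)$)
$y^{2}{\left(4,-15 \right)} = \left(\frac{1}{2} + 3 \left(-15\right)\right)^{2} = \left(\frac{1}{2} - 45\right)^{2} = \left(- \frac{89}{2}\right)^{2} = \frac{7921}{4}$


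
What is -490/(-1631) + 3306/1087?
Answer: 846388/253271 ≈ 3.3418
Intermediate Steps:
-490/(-1631) + 3306/1087 = -490*(-1/1631) + 3306*(1/1087) = 70/233 + 3306/1087 = 846388/253271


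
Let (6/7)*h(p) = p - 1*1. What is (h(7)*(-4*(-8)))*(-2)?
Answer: -448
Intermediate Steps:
h(p) = -7/6 + 7*p/6 (h(p) = 7*(p - 1*1)/6 = 7*(p - 1)/6 = 7*(-1 + p)/6 = -7/6 + 7*p/6)
(h(7)*(-4*(-8)))*(-2) = ((-7/6 + (7/6)*7)*(-4*(-8)))*(-2) = ((-7/6 + 49/6)*32)*(-2) = (7*32)*(-2) = 224*(-2) = -448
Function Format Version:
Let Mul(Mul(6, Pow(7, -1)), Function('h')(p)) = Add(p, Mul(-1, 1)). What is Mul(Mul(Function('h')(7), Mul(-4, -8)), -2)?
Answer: -448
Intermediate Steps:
Function('h')(p) = Add(Rational(-7, 6), Mul(Rational(7, 6), p)) (Function('h')(p) = Mul(Rational(7, 6), Add(p, Mul(-1, 1))) = Mul(Rational(7, 6), Add(p, -1)) = Mul(Rational(7, 6), Add(-1, p)) = Add(Rational(-7, 6), Mul(Rational(7, 6), p)))
Mul(Mul(Function('h')(7), Mul(-4, -8)), -2) = Mul(Mul(Add(Rational(-7, 6), Mul(Rational(7, 6), 7)), Mul(-4, -8)), -2) = Mul(Mul(Add(Rational(-7, 6), Rational(49, 6)), 32), -2) = Mul(Mul(7, 32), -2) = Mul(224, -2) = -448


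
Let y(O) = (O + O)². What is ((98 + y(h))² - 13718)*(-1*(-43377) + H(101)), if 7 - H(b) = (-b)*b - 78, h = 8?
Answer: 5988683474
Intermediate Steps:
H(b) = 85 + b² (H(b) = 7 - ((-b)*b - 78) = 7 - (-b² - 78) = 7 - (-78 - b²) = 7 + (78 + b²) = 85 + b²)
y(O) = 4*O² (y(O) = (2*O)² = 4*O²)
((98 + y(h))² - 13718)*(-1*(-43377) + H(101)) = ((98 + 4*8²)² - 13718)*(-1*(-43377) + (85 + 101²)) = ((98 + 4*64)² - 13718)*(43377 + (85 + 10201)) = ((98 + 256)² - 13718)*(43377 + 10286) = (354² - 13718)*53663 = (125316 - 13718)*53663 = 111598*53663 = 5988683474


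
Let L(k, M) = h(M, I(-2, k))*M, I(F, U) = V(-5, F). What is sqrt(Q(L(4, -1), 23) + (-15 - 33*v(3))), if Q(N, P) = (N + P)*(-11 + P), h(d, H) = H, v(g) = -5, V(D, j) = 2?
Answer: sqrt(402) ≈ 20.050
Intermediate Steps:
I(F, U) = 2
L(k, M) = 2*M
Q(N, P) = (-11 + P)*(N + P)
sqrt(Q(L(4, -1), 23) + (-15 - 33*v(3))) = sqrt((23**2 - 22*(-1) - 11*23 + (2*(-1))*23) + (-15 - 33*(-5))) = sqrt((529 - 11*(-2) - 253 - 2*23) + (-15 + 165)) = sqrt((529 + 22 - 253 - 46) + 150) = sqrt(252 + 150) = sqrt(402)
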